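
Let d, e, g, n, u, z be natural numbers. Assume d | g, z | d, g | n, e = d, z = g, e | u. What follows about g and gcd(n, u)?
g | gcd(n, u)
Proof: From z = g and z | d, g | d. Because d | g, d = g. Because e = d, e = g. Since e | u, g | u. Since g | n, g | gcd(n, u).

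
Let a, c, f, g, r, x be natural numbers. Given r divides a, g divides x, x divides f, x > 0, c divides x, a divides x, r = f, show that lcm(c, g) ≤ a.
r = f and r divides a, therefore f divides a. Since x divides f, x divides a. From a divides x, x = a. c divides x and g divides x, so lcm(c, g) divides x. Since x > 0, lcm(c, g) ≤ x. x = a, so lcm(c, g) ≤ a.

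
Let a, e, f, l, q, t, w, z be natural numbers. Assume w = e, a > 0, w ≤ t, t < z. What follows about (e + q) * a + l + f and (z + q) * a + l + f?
(e + q) * a + l + f < (z + q) * a + l + f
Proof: w = e and w ≤ t, so e ≤ t. Since t < z, e < z. Then e + q < z + q. a > 0, so (e + q) * a < (z + q) * a. Then (e + q) * a + l < (z + q) * a + l. Then (e + q) * a + l + f < (z + q) * a + l + f.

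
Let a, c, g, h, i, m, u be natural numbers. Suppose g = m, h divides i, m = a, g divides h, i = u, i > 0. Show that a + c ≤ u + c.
Since g = m and m = a, g = a. Because g divides h and h divides i, g divides i. g = a, so a divides i. i > 0, so a ≤ i. From i = u, a ≤ u. Then a + c ≤ u + c.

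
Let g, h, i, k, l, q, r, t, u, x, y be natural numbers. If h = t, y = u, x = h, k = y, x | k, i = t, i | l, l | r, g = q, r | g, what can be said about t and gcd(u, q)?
t | gcd(u, q)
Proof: k = y and x | k, thus x | y. Since x = h, h | y. y = u, so h | u. From h = t, t | u. i = t and i | l, hence t | l. l | r, so t | r. g = q and r | g, hence r | q. Since t | r, t | q. Since t | u, t | gcd(u, q).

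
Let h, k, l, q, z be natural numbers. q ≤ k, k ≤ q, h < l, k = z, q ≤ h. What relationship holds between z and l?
z < l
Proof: q ≤ k and k ≤ q, hence q = k. Since k = z, q = z. q ≤ h and h < l, so q < l. q = z, so z < l.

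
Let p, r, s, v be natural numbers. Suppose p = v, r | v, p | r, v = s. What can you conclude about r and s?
r = s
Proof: From p = v and p | r, v | r. Since r | v, r = v. Since v = s, r = s.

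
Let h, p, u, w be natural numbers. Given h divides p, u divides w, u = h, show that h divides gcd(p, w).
u = h and u divides w, so h divides w. Since h divides p, h divides gcd(p, w).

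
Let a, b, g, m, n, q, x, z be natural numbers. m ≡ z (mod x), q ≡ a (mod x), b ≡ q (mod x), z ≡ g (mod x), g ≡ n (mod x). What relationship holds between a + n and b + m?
a + n ≡ b + m (mod x)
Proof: b ≡ q (mod x) and q ≡ a (mod x), therefore b ≡ a (mod x). m ≡ z (mod x) and z ≡ g (mod x), so m ≡ g (mod x). g ≡ n (mod x), so m ≡ n (mod x). Since b ≡ a (mod x), by adding congruences, b + m ≡ a + n (mod x). Then a + n ≡ b + m (mod x).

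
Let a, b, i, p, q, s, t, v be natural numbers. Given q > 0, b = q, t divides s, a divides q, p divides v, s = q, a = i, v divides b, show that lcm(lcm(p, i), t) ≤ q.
Because p divides v and v divides b, p divides b. b = q, so p divides q. Because a = i and a divides q, i divides q. Since p divides q, lcm(p, i) divides q. s = q and t divides s, hence t divides q. lcm(p, i) divides q, so lcm(lcm(p, i), t) divides q. Because q > 0, lcm(lcm(p, i), t) ≤ q.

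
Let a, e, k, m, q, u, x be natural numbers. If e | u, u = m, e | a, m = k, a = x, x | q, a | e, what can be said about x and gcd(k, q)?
x | gcd(k, q)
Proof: e | a and a | e, so e = a. Since a = x, e = x. u = m and e | u, hence e | m. m = k, so e | k. e = x, so x | k. Since x | q, x | gcd(k, q).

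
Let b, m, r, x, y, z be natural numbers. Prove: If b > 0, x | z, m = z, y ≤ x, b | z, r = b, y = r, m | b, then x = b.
From y = r and r = b, y = b. From y ≤ x, b ≤ x. m = z and m | b, therefore z | b. Since b | z, z = b. Since x | z, x | b. b > 0, so x ≤ b. Since b ≤ x, b = x. Then x = b.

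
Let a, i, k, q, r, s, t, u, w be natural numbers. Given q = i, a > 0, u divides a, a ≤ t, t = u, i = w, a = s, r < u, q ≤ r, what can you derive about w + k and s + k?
w + k < s + k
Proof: u divides a and a > 0, hence u ≤ a. t = u and a ≤ t, therefore a ≤ u. u ≤ a, so u = a. Since a = s, u = s. Since q ≤ r and r < u, q < u. From u = s, q < s. Since q = i, i < s. i = w, so w < s. Then w + k < s + k.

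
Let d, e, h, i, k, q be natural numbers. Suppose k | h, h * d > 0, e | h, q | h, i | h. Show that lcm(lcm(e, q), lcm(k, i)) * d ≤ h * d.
e | h and q | h, so lcm(e, q) | h. k | h and i | h, therefore lcm(k, i) | h. lcm(e, q) | h, so lcm(lcm(e, q), lcm(k, i)) | h. Then lcm(lcm(e, q), lcm(k, i)) * d | h * d. From h * d > 0, lcm(lcm(e, q), lcm(k, i)) * d ≤ h * d.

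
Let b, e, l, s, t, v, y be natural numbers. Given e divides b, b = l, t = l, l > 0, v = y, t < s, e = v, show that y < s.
Since e = v and e divides b, v divides b. Since b = l, v divides l. v = y, so y divides l. Since l > 0, y ≤ l. Since t = l and t < s, l < s. Since y ≤ l, y < s.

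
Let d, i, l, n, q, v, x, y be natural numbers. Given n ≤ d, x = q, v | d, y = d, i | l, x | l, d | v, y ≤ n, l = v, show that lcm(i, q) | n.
Because v | d and d | v, v = d. y = d and y ≤ n, thus d ≤ n. n ≤ d, so d = n. Since v = d, v = n. From x = q and x | l, q | l. i | l, so lcm(i, q) | l. l = v, so lcm(i, q) | v. v = n, so lcm(i, q) | n.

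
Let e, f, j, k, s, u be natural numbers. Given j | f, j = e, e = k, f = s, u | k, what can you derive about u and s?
u | s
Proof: j = e and e = k, so j = k. j | f, so k | f. Because u | k, u | f. Since f = s, u | s.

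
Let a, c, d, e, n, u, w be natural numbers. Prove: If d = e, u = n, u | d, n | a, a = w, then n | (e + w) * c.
u = n and u | d, therefore n | d. d = e, so n | e. a = w and n | a, therefore n | w. n | e, so n | e + w. Then n | (e + w) * c.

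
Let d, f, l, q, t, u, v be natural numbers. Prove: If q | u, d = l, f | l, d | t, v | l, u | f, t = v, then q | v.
t = v and d | t, so d | v. d = l, so l | v. Since v | l, l = v. q | u and u | f, thus q | f. f | l, so q | l. l = v, so q | v.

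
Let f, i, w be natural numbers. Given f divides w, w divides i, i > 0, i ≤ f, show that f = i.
From f divides w and w divides i, f divides i. i > 0, so f ≤ i. Because i ≤ f, f = i.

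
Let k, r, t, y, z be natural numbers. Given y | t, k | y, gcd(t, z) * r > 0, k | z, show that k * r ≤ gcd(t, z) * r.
Since k | y and y | t, k | t. Since k | z, k | gcd(t, z). Then k * r | gcd(t, z) * r. Since gcd(t, z) * r > 0, k * r ≤ gcd(t, z) * r.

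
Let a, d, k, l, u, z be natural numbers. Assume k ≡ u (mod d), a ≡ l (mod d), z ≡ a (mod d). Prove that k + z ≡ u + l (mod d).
z ≡ a (mod d) and a ≡ l (mod d), therefore z ≡ l (mod d). Since k ≡ u (mod d), k + z ≡ u + l (mod d).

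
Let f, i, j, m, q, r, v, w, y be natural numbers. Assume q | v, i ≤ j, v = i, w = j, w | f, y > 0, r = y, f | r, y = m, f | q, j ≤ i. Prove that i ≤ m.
From v = i and q | v, q | i. Since f | q, f | i. From j ≤ i and i ≤ j, j = i. From w = j, w = i. Since w | f, i | f. Since f | i, f = i. r = y and f | r, therefore f | y. y > 0, so f ≤ y. Since f = i, i ≤ y. y = m, so i ≤ m.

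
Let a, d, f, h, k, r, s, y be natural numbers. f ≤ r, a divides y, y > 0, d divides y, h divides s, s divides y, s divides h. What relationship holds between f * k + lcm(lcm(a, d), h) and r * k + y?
f * k + lcm(lcm(a, d), h) ≤ r * k + y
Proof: f ≤ r. By multiplying by a non-negative, f * k ≤ r * k. a divides y and d divides y, thus lcm(a, d) divides y. From s divides h and h divides s, s = h. s divides y, so h divides y. lcm(a, d) divides y, so lcm(lcm(a, d), h) divides y. Since y > 0, lcm(lcm(a, d), h) ≤ y. f * k ≤ r * k, so f * k + lcm(lcm(a, d), h) ≤ r * k + y.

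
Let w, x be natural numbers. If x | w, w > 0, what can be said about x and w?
x ≤ w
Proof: Since x | w and w > 0, by divisors are at most what they divide, x ≤ w.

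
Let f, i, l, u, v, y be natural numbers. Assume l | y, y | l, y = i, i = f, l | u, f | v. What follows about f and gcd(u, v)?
f | gcd(u, v)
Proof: l | y and y | l, therefore l = y. Since y = i, l = i. i = f, so l = f. Since l | u, f | u. f | v, so f | gcd(u, v).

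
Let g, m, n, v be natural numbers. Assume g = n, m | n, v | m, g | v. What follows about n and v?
n = v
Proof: Since g = n and g | v, n | v. From v | m and m | n, v | n. From n | v, n = v.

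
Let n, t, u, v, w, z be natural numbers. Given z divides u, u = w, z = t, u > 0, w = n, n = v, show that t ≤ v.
u = w and w = n, so u = n. z divides u and u > 0, so z ≤ u. From u = n, z ≤ n. Since n = v, z ≤ v. z = t, so t ≤ v.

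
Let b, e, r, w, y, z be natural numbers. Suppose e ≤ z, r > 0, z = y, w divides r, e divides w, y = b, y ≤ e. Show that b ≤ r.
Because z = y and e ≤ z, e ≤ y. y ≤ e, so e = y. Since y = b, e = b. e divides w and w divides r, hence e divides r. e = b, so b divides r. Since r > 0, b ≤ r.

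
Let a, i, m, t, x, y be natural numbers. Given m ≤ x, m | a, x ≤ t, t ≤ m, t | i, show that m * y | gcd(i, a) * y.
m ≤ x and x ≤ t, hence m ≤ t. t ≤ m, so t = m. t | i, so m | i. m | a, so m | gcd(i, a). Then m * y | gcd(i, a) * y.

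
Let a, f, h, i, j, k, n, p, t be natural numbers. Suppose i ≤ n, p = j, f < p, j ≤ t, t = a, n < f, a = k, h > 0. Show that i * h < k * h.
t = a and a = k, therefore t = k. i ≤ n and n < f, hence i < f. Since p = j and f < p, f < j. j ≤ t, so f < t. Because i < f, i < t. Since t = k, i < k. Combining with h > 0, by multiplying by a positive, i * h < k * h.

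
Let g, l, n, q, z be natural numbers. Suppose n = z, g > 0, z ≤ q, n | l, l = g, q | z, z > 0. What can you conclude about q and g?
q ≤ g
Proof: Because q | z and z > 0, q ≤ z. z ≤ q, so z = q. n = z, so n = q. Because l = g and n | l, n | g. Since n = q, q | g. Since g > 0, q ≤ g.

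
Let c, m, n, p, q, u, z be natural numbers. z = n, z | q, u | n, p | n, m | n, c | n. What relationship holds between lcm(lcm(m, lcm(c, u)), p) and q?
lcm(lcm(m, lcm(c, u)), p) | q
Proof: Since c | n and u | n, lcm(c, u) | n. Since m | n, lcm(m, lcm(c, u)) | n. p | n, so lcm(lcm(m, lcm(c, u)), p) | n. z = n and z | q, hence n | q. lcm(lcm(m, lcm(c, u)), p) | n, so lcm(lcm(m, lcm(c, u)), p) | q.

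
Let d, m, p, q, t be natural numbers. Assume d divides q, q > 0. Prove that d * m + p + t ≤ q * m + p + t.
Because d divides q and q > 0, d ≤ q. By multiplying by a non-negative, d * m ≤ q * m. Then d * m + p ≤ q * m + p. Then d * m + p + t ≤ q * m + p + t.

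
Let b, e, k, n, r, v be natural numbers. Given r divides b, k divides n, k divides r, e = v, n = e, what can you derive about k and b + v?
k divides b + v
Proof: Because k divides r and r divides b, k divides b. n = e and e = v, therefore n = v. k divides n, so k divides v. k divides b, so k divides b + v.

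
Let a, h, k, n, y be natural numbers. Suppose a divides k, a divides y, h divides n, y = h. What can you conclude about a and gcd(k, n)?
a divides gcd(k, n)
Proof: y = h and a divides y, so a divides h. h divides n, so a divides n. a divides k, so a divides gcd(k, n).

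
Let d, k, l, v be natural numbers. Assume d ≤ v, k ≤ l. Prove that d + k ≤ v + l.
From d ≤ v and k ≤ l, by adding inequalities, d + k ≤ v + l.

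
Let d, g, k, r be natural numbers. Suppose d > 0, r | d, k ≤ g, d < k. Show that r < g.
r | d and d > 0, so r ≤ d. Since d < k and k ≤ g, d < g. Because r ≤ d, r < g.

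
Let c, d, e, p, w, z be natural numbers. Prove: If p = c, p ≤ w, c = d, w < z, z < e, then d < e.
p = c and c = d, therefore p = d. w < z and z < e, so w < e. Because p ≤ w, p < e. p = d, so d < e.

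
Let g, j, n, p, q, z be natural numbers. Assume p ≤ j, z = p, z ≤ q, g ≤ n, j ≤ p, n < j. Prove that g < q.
p ≤ j and j ≤ p, so p = j. z = p, so z = j. z ≤ q, so j ≤ q. n < j, so n < q. From g ≤ n, g < q.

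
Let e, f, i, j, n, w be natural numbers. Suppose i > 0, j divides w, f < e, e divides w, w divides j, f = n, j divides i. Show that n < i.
f = n and f < e, so n < e. j divides w and w divides j, thus j = w. j divides i, so w divides i. Since e divides w, e divides i. Since i > 0, e ≤ i. From n < e, n < i.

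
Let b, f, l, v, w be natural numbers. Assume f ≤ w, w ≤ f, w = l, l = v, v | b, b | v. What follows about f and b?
f = b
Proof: Because f ≤ w and w ≤ f, f = w. Because w = l, f = l. Since l = v, f = v. v | b and b | v, thus v = b. Since f = v, f = b.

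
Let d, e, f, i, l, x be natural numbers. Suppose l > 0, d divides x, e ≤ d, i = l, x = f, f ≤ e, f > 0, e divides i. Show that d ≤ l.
From x = f and d divides x, d divides f. Since f > 0, d ≤ f. Since f ≤ e, d ≤ e. Because e ≤ d, e = d. i = l and e divides i, therefore e divides l. e = d, so d divides l. Since l > 0, d ≤ l.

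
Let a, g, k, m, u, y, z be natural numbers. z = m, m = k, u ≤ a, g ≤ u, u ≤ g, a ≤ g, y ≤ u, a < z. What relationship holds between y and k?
y < k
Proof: z = m and m = k, so z = k. g ≤ u and u ≤ g, so g = u. Since a ≤ g, a ≤ u. Since u ≤ a, u = a. Because y ≤ u, y ≤ a. Since a < z, y < z. Since z = k, y < k.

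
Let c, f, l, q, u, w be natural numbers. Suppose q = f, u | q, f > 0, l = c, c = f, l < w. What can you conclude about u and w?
u < w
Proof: q = f and u | q, therefore u | f. f > 0, so u ≤ f. From l = c and c = f, l = f. Since l < w, f < w. u ≤ f, so u < w.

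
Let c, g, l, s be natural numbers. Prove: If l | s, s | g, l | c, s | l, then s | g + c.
l | s and s | l, so l = s. l | c, so s | c. Since s | g, s | g + c.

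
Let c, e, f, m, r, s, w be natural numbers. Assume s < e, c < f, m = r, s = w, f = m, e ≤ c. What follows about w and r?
w < r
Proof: f = m and m = r, therefore f = r. From s = w and s < e, w < e. e ≤ c and c < f, hence e < f. Since w < e, w < f. f = r, so w < r.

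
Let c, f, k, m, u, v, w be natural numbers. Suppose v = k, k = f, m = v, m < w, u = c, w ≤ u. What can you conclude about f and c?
f < c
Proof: v = k and k = f, therefore v = f. Because m = v and m < w, v < w. u = c and w ≤ u, therefore w ≤ c. v < w, so v < c. v = f, so f < c.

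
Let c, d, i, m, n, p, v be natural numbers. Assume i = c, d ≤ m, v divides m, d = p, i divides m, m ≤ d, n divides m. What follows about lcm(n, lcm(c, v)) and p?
lcm(n, lcm(c, v)) divides p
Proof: m ≤ d and d ≤ m, so m = d. d = p, so m = p. Because i = c and i divides m, c divides m. v divides m, so lcm(c, v) divides m. n divides m, so lcm(n, lcm(c, v)) divides m. Since m = p, lcm(n, lcm(c, v)) divides p.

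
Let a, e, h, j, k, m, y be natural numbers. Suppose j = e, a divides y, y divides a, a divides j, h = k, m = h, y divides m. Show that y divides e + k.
a divides y and y divides a, so a = y. Since a divides j, y divides j. j = e, so y divides e. m = h and y divides m, thus y divides h. Since h = k, y divides k. From y divides e, y divides e + k.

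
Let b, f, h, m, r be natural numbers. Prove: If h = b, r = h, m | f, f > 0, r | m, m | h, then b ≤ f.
Since r = h and r | m, h | m. Since m | h, m = h. h = b, so m = b. Since m | f and f > 0, m ≤ f. m = b, so b ≤ f.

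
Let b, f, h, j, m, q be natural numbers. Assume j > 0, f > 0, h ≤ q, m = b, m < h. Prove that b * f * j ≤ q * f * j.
m < h and h ≤ q, thus m < q. Since m = b, b < q. Since f > 0, b * f < q * f. j > 0, so b * f * j < q * f * j. Then b * f * j ≤ q * f * j.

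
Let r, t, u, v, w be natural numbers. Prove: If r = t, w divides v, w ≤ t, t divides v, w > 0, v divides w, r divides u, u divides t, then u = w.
Because v divides w and w divides v, v = w. t divides v, so t divides w. w > 0, so t ≤ w. Since w ≤ t, w = t. From r = t and r divides u, t divides u. Since u divides t, t = u. w = t, so w = u. Then u = w.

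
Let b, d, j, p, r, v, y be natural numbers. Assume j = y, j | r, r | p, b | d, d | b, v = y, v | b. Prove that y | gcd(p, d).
j | r and r | p, hence j | p. j = y, so y | p. Because b | d and d | b, b = d. From v = y and v | b, y | b. Since b = d, y | d. y | p, so y | gcd(p, d).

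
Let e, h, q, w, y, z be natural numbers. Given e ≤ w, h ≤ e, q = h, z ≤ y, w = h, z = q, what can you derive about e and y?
e ≤ y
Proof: z = q and q = h, so z = h. w = h and e ≤ w, therefore e ≤ h. Since h ≤ e, h = e. Since z = h, z = e. From z ≤ y, e ≤ y.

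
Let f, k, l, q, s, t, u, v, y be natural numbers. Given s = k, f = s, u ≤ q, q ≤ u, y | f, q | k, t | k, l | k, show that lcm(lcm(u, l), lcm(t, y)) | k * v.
Because q ≤ u and u ≤ q, q = u. Since q | k, u | k. Since l | k, lcm(u, l) | k. f = s and s = k, hence f = k. y | f, so y | k. t | k, so lcm(t, y) | k. Since lcm(u, l) | k, lcm(lcm(u, l), lcm(t, y)) | k. Then lcm(lcm(u, l), lcm(t, y)) | k * v.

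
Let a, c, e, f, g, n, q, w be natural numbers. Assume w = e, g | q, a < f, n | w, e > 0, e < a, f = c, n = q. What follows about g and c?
g < c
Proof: w = e and n | w, therefore n | e. Since n = q, q | e. From g | q, g | e. e > 0, so g ≤ e. f = c and a < f, hence a < c. e < a, so e < c. Since g ≤ e, g < c.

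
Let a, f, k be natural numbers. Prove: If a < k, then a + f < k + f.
a < k. By adding to both sides, a + f < k + f.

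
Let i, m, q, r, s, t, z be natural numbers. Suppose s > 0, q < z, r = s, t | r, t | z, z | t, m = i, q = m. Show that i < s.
z | t and t | z, hence z = t. q = m and m = i, so q = i. q < z, so i < z. Since z = t, i < t. r = s and t | r, hence t | s. Since s > 0, t ≤ s. i < t, so i < s.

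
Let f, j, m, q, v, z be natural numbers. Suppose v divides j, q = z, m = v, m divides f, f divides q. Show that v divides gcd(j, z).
m divides f and f divides q, thus m divides q. Since m = v, v divides q. q = z, so v divides z. Because v divides j, v divides gcd(j, z).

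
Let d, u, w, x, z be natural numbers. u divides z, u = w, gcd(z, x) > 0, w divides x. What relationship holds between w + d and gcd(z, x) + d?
w + d ≤ gcd(z, x) + d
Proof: u = w and u divides z, therefore w divides z. Since w divides x, w divides gcd(z, x). gcd(z, x) > 0, so w ≤ gcd(z, x). Then w + d ≤ gcd(z, x) + d.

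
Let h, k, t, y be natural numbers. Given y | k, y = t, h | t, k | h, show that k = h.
y = t and y | k, therefore t | k. Since h | t, h | k. k | h, so k = h.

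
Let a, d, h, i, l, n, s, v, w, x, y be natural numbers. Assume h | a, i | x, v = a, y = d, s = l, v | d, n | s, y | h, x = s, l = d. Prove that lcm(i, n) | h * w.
s = l and l = d, so s = d. From y = d and y | h, d | h. v = a and v | d, therefore a | d. Since h | a, h | d. Since d | h, d = h. s = d, so s = h. x = s and i | x, hence i | s. Since n | s, lcm(i, n) | s. s = h, so lcm(i, n) | h. Then lcm(i, n) | h * w.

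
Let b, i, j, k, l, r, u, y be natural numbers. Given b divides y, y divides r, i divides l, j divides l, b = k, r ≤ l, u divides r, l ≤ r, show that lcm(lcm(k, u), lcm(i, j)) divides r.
b divides y and y divides r, therefore b divides r. b = k, so k divides r. Since u divides r, lcm(k, u) divides r. Since l ≤ r and r ≤ l, l = r. i divides l and j divides l, thus lcm(i, j) divides l. l = r, so lcm(i, j) divides r. Since lcm(k, u) divides r, lcm(lcm(k, u), lcm(i, j)) divides r.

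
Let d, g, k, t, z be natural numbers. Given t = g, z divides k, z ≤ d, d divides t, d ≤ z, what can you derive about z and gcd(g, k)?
z divides gcd(g, k)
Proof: Because d ≤ z and z ≤ d, d = z. t = g and d divides t, hence d divides g. d = z, so z divides g. z divides k, so z divides gcd(g, k).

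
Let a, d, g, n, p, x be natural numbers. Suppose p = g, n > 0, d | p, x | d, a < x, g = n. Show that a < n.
From p = g and d | p, d | g. From x | d, x | g. Since g = n, x | n. Since n > 0, x ≤ n. Since a < x, a < n.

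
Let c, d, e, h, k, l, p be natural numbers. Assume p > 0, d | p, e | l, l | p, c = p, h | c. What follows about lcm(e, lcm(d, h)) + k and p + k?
lcm(e, lcm(d, h)) + k ≤ p + k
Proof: e | l and l | p, hence e | p. Because c = p and h | c, h | p. From d | p, lcm(d, h) | p. e | p, so lcm(e, lcm(d, h)) | p. p > 0, so lcm(e, lcm(d, h)) ≤ p. Then lcm(e, lcm(d, h)) + k ≤ p + k.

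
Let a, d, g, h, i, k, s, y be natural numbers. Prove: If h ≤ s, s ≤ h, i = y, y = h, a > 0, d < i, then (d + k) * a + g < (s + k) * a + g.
h ≤ s and s ≤ h, therefore h = s. Since y = h, y = s. i = y and d < i, therefore d < y. Since y = s, d < s. Then d + k < s + k. Using a > 0, by multiplying by a positive, (d + k) * a < (s + k) * a. Then (d + k) * a + g < (s + k) * a + g.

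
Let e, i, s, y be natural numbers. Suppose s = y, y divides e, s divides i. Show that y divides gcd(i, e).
From s = y and s divides i, y divides i. Since y divides e, y divides gcd(i, e).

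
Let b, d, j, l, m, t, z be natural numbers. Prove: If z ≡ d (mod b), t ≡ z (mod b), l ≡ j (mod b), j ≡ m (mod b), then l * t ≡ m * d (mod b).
l ≡ j (mod b) and j ≡ m (mod b), so l ≡ m (mod b). t ≡ z (mod b) and z ≡ d (mod b), therefore t ≡ d (mod b). Combined with l ≡ m (mod b), by multiplying congruences, l * t ≡ m * d (mod b).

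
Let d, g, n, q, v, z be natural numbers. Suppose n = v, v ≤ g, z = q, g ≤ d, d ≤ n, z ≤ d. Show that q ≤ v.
n = v and d ≤ n, so d ≤ v. v ≤ g and g ≤ d, thus v ≤ d. d ≤ v, so d = v. Because z ≤ d, z ≤ v. z = q, so q ≤ v.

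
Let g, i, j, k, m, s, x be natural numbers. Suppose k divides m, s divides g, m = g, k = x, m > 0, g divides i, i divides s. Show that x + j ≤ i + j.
i divides s and s divides g, thus i divides g. Because g divides i, g = i. From m = g, m = i. Since k divides m and m > 0, k ≤ m. From k = x, x ≤ m. Since m = i, x ≤ i. Then x + j ≤ i + j.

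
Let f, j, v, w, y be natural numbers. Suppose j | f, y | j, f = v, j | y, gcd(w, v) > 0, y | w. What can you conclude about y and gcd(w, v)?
y ≤ gcd(w, v)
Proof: From j | y and y | j, j = y. Since f = v and j | f, j | v. Since j = y, y | v. From y | w, y | gcd(w, v). gcd(w, v) > 0, so y ≤ gcd(w, v).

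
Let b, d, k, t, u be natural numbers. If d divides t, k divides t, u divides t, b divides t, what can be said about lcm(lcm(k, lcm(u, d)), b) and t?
lcm(lcm(k, lcm(u, d)), b) divides t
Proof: u divides t and d divides t, so lcm(u, d) divides t. k divides t, so lcm(k, lcm(u, d)) divides t. Since b divides t, lcm(lcm(k, lcm(u, d)), b) divides t.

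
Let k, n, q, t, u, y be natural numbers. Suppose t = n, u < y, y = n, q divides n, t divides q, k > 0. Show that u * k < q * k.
t = n and t divides q, therefore n divides q. Since q divides n, n = q. y = n, so y = q. Because u < y, u < q. Since k > 0, by multiplying by a positive, u * k < q * k.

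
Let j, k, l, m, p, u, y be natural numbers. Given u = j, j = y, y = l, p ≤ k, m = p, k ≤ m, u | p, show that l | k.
u = j and j = y, therefore u = y. From y = l, u = l. Because m = p and k ≤ m, k ≤ p. Since p ≤ k, p = k. u | p, so u | k. From u = l, l | k.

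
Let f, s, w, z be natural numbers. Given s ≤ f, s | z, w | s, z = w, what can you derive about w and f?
w ≤ f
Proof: Because z = w and s | z, s | w. w | s, so s = w. Since s ≤ f, w ≤ f.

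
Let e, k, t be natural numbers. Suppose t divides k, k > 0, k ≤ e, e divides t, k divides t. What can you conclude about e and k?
e = k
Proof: t divides k and k divides t, thus t = k. Since e divides t, e divides k. Since k > 0, e ≤ k. Since k ≤ e, e = k.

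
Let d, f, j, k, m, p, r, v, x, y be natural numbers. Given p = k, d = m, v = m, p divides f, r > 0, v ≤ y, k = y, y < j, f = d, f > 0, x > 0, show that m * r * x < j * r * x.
f = d and d = m, hence f = m. p = k and k = y, therefore p = y. p divides f, so y divides f. f > 0, so y ≤ f. Since f = m, y ≤ m. v = m and v ≤ y, so m ≤ y. Since y ≤ m, y = m. Since y < j, m < j. Combined with r > 0, by multiplying by a positive, m * r < j * r. Since x > 0, by multiplying by a positive, m * r * x < j * r * x.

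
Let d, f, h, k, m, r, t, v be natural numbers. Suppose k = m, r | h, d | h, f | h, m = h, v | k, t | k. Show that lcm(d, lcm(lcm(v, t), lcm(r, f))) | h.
Since k = m and m = h, k = h. From v | k and t | k, lcm(v, t) | k. From k = h, lcm(v, t) | h. From r | h and f | h, lcm(r, f) | h. lcm(v, t) | h, so lcm(lcm(v, t), lcm(r, f)) | h. d | h, so lcm(d, lcm(lcm(v, t), lcm(r, f))) | h.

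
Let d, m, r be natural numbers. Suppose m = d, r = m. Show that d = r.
r = m and m = d, therefore r = d. Then d = r.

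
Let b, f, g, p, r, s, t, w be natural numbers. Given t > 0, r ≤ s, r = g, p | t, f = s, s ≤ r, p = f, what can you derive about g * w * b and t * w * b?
g * w * b ≤ t * w * b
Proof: Because s ≤ r and r ≤ s, s = r. f = s, so f = r. From r = g, f = g. p = f and p | t, so f | t. Since t > 0, f ≤ t. Because f = g, g ≤ t. Then g * w ≤ t * w. Then g * w * b ≤ t * w * b.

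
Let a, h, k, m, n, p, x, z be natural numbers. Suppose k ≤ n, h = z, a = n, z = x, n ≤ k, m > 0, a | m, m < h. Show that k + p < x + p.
Since n ≤ k and k ≤ n, n = k. a | m and m > 0, hence a ≤ m. Since a = n, n ≤ m. Since h = z and m < h, m < z. n ≤ m, so n < z. Since z = x, n < x. Since n = k, k < x. Then k + p < x + p.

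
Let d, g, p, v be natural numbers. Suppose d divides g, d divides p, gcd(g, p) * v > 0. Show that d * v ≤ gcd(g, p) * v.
d divides g and d divides p, so d divides gcd(g, p). Then d * v divides gcd(g, p) * v. Because gcd(g, p) * v > 0, d * v ≤ gcd(g, p) * v.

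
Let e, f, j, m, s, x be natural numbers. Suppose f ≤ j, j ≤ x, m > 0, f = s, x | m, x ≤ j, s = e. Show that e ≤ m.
f = s and s = e, thus f = e. f ≤ j, so e ≤ j. Because x ≤ j and j ≤ x, x = j. Since x | m, j | m. Since m > 0, j ≤ m. e ≤ j, so e ≤ m.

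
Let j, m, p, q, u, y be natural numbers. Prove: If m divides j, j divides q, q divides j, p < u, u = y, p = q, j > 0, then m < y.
j divides q and q divides j, thus j = q. m divides j and j > 0, so m ≤ j. Since j = q, m ≤ q. p = q and p < u, so q < u. Since u = y, q < y. m ≤ q, so m < y.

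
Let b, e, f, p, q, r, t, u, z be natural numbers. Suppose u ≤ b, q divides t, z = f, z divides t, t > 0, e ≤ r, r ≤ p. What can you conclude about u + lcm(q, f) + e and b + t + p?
u + lcm(q, f) + e ≤ b + t + p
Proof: Because z = f and z divides t, f divides t. q divides t, so lcm(q, f) divides t. t > 0, so lcm(q, f) ≤ t. Because e ≤ r and r ≤ p, e ≤ p. lcm(q, f) ≤ t, so lcm(q, f) + e ≤ t + p. u ≤ b, so u + lcm(q, f) + e ≤ b + t + p.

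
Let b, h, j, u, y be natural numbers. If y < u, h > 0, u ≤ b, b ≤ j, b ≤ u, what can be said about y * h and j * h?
y * h < j * h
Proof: u ≤ b and b ≤ u, so u = b. y < u, so y < b. Since b ≤ j, y < j. Since h > 0, y * h < j * h.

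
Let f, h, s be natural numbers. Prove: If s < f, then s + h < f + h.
s < f. By adding to both sides, s + h < f + h.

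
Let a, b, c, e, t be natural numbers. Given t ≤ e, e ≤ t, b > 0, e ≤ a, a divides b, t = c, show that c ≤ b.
e ≤ t and t ≤ e, thus e = t. t = c, so e = c. e ≤ a, so c ≤ a. a divides b and b > 0, therefore a ≤ b. c ≤ a, so c ≤ b.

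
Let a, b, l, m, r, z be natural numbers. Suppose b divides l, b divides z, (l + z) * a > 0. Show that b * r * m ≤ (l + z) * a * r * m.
Since b divides l and b divides z, b divides l + z. Then b divides (l + z) * a. Since (l + z) * a > 0, b ≤ (l + z) * a. By multiplying by a non-negative, b * r ≤ (l + z) * a * r. By multiplying by a non-negative, b * r * m ≤ (l + z) * a * r * m.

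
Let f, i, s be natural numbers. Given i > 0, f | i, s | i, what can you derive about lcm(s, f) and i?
lcm(s, f) ≤ i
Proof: s | i and f | i, therefore lcm(s, f) | i. i > 0, so lcm(s, f) ≤ i.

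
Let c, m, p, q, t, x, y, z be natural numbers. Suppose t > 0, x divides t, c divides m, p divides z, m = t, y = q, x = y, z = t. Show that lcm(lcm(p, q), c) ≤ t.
Since z = t and p divides z, p divides t. x = y and y = q, therefore x = q. x divides t, so q divides t. Since p divides t, lcm(p, q) divides t. From m = t and c divides m, c divides t. Since lcm(p, q) divides t, lcm(lcm(p, q), c) divides t. Since t > 0, lcm(lcm(p, q), c) ≤ t.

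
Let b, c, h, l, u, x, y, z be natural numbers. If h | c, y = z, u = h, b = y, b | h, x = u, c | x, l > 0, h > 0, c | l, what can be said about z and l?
z ≤ l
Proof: x = u and u = h, thus x = h. c | x, so c | h. h | c, so h = c. b = y and b | h, so y | h. h > 0, so y ≤ h. h = c, so y ≤ c. Since y = z, z ≤ c. c | l and l > 0, so c ≤ l. Since z ≤ c, z ≤ l.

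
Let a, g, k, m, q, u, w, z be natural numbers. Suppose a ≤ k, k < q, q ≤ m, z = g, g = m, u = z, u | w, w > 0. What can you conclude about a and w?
a < w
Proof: a ≤ k and k < q, hence a < q. Because z = g and g = m, z = m. u = z and u | w, therefore z | w. Since z = m, m | w. w > 0, so m ≤ w. q ≤ m, so q ≤ w. a < q, so a < w.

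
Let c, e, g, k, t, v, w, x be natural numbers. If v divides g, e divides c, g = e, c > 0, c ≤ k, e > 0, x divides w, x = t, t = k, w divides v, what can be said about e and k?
e = k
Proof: e divides c and c > 0, so e ≤ c. Since c ≤ k, e ≤ k. x = t and t = k, hence x = k. x divides w and w divides v, hence x divides v. Since v divides g, x divides g. g = e, so x divides e. Since x = k, k divides e. e > 0, so k ≤ e. Since e ≤ k, e = k.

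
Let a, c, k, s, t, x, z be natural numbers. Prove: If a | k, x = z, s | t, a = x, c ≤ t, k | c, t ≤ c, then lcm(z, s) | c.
Because a = x and x = z, a = z. Since a | k, z | k. Since k | c, z | c. Because t ≤ c and c ≤ t, t = c. Since s | t, s | c. Since z | c, lcm(z, s) | c.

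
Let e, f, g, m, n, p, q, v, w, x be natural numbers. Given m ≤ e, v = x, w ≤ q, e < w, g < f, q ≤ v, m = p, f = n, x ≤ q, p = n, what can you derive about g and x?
g < x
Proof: f = n and g < f, so g < n. m = p and m ≤ e, hence p ≤ e. e < w, so p < w. Because p = n, n < w. Since g < n, g < w. v = x and q ≤ v, thus q ≤ x. Since x ≤ q, q = x. w ≤ q, so w ≤ x. g < w, so g < x.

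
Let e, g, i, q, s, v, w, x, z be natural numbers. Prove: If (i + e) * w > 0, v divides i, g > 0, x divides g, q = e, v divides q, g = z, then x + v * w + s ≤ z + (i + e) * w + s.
Because x divides g and g > 0, x ≤ g. Since g = z, x ≤ z. q = e and v divides q, therefore v divides e. v divides i, so v divides i + e. Then v * w divides (i + e) * w. Since (i + e) * w > 0, v * w ≤ (i + e) * w. Then v * w + s ≤ (i + e) * w + s. x ≤ z, so x + v * w + s ≤ z + (i + e) * w + s.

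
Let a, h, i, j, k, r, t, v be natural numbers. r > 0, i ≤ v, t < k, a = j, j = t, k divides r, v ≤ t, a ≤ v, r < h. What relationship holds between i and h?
i < h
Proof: a = j and j = t, therefore a = t. Since a ≤ v, t ≤ v. v ≤ t, so v = t. i ≤ v, so i ≤ t. k divides r and r > 0, therefore k ≤ r. From t < k, t < r. r < h, so t < h. i ≤ t, so i < h.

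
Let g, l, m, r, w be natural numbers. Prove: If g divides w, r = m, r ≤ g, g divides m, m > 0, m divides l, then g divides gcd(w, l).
From r = m and r ≤ g, m ≤ g. g divides m and m > 0, thus g ≤ m. m ≤ g, so m = g. Since m divides l, g divides l. g divides w, so g divides gcd(w, l).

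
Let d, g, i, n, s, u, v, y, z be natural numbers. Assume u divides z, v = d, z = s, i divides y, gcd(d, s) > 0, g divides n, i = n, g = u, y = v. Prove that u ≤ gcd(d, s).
y = v and v = d, so y = d. g = u and g divides n, hence u divides n. i = n and i divides y, therefore n divides y. u divides n, so u divides y. y = d, so u divides d. z = s and u divides z, hence u divides s. Because u divides d, u divides gcd(d, s). gcd(d, s) > 0, so u ≤ gcd(d, s).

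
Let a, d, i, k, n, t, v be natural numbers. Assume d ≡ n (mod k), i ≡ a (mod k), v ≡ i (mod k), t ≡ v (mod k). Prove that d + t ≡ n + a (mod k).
Since t ≡ v (mod k) and v ≡ i (mod k), t ≡ i (mod k). Since i ≡ a (mod k), t ≡ a (mod k). d ≡ n (mod k), so d + t ≡ n + a (mod k).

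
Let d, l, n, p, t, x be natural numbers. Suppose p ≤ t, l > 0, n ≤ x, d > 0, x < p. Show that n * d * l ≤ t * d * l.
From n ≤ x and x < p, n < p. Since p ≤ t, n < t. Using d > 0 and multiplying by a positive, n * d < t * d. Using l > 0, by multiplying by a positive, n * d * l < t * d * l. Then n * d * l ≤ t * d * l.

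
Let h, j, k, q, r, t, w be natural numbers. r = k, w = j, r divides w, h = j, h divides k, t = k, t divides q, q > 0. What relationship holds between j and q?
j ≤ q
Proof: Since w = j and r divides w, r divides j. Since r = k, k divides j. Because h = j and h divides k, j divides k. Since k divides j, k = j. t = k and t divides q, so k divides q. Because q > 0, k ≤ q. k = j, so j ≤ q.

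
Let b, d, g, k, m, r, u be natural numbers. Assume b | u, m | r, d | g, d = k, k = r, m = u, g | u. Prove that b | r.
Since m = u and m | r, u | r. Because d = k and k = r, d = r. d | g and g | u, hence d | u. Since d = r, r | u. Since u | r, u = r. b | u, so b | r.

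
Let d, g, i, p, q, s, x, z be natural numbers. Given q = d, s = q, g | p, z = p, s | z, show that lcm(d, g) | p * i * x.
From s = q and q = d, s = d. z = p and s | z, therefore s | p. s = d, so d | p. g | p, so lcm(d, g) | p. Then lcm(d, g) | p * i. Then lcm(d, g) | p * i * x.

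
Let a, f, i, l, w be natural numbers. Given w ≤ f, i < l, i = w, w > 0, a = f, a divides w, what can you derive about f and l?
f < l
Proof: From a = f and a divides w, f divides w. Since w > 0, f ≤ w. Since w ≤ f, w = f. i = w, so i = f. i < l, so f < l.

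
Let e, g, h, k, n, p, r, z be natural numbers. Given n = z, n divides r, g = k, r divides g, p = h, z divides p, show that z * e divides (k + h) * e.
Because n = z and n divides r, z divides r. From g = k and r divides g, r divides k. Since z divides r, z divides k. p = h and z divides p, thus z divides h. z divides k, so z divides k + h. Then z * e divides (k + h) * e.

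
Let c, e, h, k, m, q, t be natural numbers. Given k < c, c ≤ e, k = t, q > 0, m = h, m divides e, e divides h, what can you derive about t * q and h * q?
t * q < h * q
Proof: m = h and m divides e, therefore h divides e. Because e divides h, e = h. k < c and c ≤ e, hence k < e. k = t, so t < e. e = h, so t < h. From q > 0, by multiplying by a positive, t * q < h * q.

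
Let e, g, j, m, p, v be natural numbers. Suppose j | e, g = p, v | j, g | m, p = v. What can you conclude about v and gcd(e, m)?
v | gcd(e, m)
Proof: From v | j and j | e, v | e. g = p and p = v, hence g = v. g | m, so v | m. Since v | e, v | gcd(e, m).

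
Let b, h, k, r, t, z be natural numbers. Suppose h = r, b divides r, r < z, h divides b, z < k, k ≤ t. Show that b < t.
From h = r and h divides b, r divides b. Because b divides r, r = b. Since r < z, b < z. z < k and k ≤ t, so z < t. Since b < z, b < t.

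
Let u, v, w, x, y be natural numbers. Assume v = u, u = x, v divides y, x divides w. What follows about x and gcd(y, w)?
x divides gcd(y, w)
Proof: v = u and u = x, hence v = x. Since v divides y, x divides y. Since x divides w, x divides gcd(y, w).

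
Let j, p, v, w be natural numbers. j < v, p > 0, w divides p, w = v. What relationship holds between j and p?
j < p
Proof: Because w divides p and p > 0, w ≤ p. w = v, so v ≤ p. j < v, so j < p.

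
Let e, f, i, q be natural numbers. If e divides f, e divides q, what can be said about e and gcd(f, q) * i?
e divides gcd(f, q) * i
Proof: From e divides f and e divides q, e divides gcd(f, q). Then e divides gcd(f, q) * i.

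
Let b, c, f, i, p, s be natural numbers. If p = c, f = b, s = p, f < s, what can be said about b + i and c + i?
b + i < c + i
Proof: Since s = p and f < s, f < p. Since f = b, b < p. p = c, so b < c. Then b + i < c + i.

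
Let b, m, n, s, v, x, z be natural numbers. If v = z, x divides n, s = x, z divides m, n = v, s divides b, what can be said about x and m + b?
x divides m + b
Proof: Since n = v and v = z, n = z. From x divides n, x divides z. Since z divides m, x divides m. Because s = x and s divides b, x divides b. From x divides m, x divides m + b.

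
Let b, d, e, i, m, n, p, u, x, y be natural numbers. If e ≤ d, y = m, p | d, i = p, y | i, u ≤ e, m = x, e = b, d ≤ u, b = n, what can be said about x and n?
x | n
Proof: Because y = m and y | i, m | i. i = p, so m | p. Since m = x, x | p. e = b and b = n, thus e = n. d ≤ u and u ≤ e, so d ≤ e. Since e ≤ d, d = e. p | d, so p | e. Because e = n, p | n. x | p, so x | n.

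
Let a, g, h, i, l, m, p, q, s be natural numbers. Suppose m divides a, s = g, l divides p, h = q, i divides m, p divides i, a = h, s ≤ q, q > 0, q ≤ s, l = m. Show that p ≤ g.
l = m and l divides p, so m divides p. p divides i and i divides m, thus p divides m. From m divides p, m = p. q ≤ s and s ≤ q, thus q = s. Since s = g, q = g. a = h and h = q, so a = q. m divides a, so m divides q. q > 0, so m ≤ q. From q = g, m ≤ g. m = p, so p ≤ g.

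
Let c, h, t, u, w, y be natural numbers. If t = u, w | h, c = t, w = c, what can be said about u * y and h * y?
u * y | h * y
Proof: Since w = c and c = t, w = t. From t = u, w = u. w | h, so u | h. Then u * y | h * y.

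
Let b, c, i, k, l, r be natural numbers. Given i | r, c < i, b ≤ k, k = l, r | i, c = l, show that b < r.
k = l and b ≤ k, so b ≤ l. From i | r and r | i, i = r. c = l and c < i, so l < i. i = r, so l < r. Since b ≤ l, b < r.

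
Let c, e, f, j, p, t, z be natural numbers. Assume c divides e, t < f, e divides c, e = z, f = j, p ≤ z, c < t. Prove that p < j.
Since c divides e and e divides c, c = e. Since e = z, c = z. c < t and t < f, so c < f. f = j, so c < j. Since c = z, z < j. From p ≤ z, p < j.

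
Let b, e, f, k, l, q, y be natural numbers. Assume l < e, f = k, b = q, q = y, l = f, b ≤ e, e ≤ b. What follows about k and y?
k < y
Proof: From b = q and q = y, b = y. e ≤ b and b ≤ e, thus e = b. Since l < e, l < b. Since l = f, f < b. f = k, so k < b. Since b = y, k < y.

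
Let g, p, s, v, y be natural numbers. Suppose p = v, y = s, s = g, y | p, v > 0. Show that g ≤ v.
y = s and s = g, so y = g. Since y | p, g | p. Because p = v, g | v. v > 0, so g ≤ v.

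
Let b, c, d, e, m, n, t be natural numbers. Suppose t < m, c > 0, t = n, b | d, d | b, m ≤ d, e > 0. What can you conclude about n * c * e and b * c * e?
n * c * e < b * c * e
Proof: t = n and t < m, thus n < m. Because d | b and b | d, d = b. Since m ≤ d, m ≤ b. From n < m, n < b. Since c > 0, n * c < b * c. e > 0, so n * c * e < b * c * e.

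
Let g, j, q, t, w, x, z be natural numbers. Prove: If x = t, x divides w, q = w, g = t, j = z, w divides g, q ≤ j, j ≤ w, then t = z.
x = t and x divides w, thus t divides w. From g = t and w divides g, w divides t. Since t divides w, t = w. Because q = w and q ≤ j, w ≤ j. Since j ≤ w, w = j. Since t = w, t = j. j = z, so t = z.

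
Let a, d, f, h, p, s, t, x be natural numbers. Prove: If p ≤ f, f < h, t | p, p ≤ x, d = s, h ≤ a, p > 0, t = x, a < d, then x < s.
t = x and t | p, therefore x | p. p > 0, so x ≤ p. p ≤ x, so p = x. f < h and h ≤ a, therefore f < a. a < d, so f < d. Because d = s, f < s. Since p ≤ f, p < s. p = x, so x < s.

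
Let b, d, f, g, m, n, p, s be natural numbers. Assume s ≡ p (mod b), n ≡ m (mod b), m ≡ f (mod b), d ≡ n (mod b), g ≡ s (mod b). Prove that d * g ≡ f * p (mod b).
d ≡ n (mod b) and n ≡ m (mod b), therefore d ≡ m (mod b). From m ≡ f (mod b), d ≡ f (mod b). From g ≡ s (mod b) and s ≡ p (mod b), g ≡ p (mod b). Since d ≡ f (mod b), by multiplying congruences, d * g ≡ f * p (mod b).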